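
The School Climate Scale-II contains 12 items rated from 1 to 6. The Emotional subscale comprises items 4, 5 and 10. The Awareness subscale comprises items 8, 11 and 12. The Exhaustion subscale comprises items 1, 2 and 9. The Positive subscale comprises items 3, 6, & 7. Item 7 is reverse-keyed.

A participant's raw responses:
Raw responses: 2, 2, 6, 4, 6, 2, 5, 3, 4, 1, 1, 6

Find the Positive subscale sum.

10

Positive items: 3, 6, 7.
Of these, item 7 is reverse-keyed; reversed = (1+6) − raw = 7 − raw.
  item 3: 6
  item 6: 2
  item 7: 7 − 5 = 2
Sum = 6 + 2 + 2 = 10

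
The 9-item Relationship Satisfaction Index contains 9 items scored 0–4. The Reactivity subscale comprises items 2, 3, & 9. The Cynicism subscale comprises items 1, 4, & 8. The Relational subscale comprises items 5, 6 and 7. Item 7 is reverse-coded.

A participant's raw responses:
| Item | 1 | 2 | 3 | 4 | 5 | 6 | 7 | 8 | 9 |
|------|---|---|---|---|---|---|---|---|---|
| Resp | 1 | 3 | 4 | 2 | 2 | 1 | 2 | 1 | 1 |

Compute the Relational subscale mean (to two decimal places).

Relational items: 5, 6, 7.
Of these, item 7 is reverse-coded; reverse-coded value = 4 − response.
  item 5: 2
  item 6: 1
  item 7: 4 − 2 = 2
Sum = 2 + 1 + 2 = 5
Mean = 5 / 3 = 1.67

1.67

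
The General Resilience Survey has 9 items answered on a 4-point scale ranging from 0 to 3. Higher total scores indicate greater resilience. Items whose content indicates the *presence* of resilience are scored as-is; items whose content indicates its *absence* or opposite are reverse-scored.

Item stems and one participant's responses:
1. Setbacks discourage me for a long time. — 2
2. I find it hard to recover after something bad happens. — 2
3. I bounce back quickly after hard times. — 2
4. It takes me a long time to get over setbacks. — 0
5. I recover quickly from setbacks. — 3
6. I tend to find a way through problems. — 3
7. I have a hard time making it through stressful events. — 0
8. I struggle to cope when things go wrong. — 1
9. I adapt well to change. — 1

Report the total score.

Items 1, 2, 4, 7, 8 describe the absence/opposite of resilience → reverse-score.
on a 0–3 scale, reversed = 3 − raw.
  item 1: 3 − 2 = 1
  item 2: 3 − 2 = 1
  item 3: 2
  item 4: 3 − 0 = 3
  item 5: 3
  item 6: 3
  item 7: 3 − 0 = 3
  item 8: 3 − 1 = 2
  item 9: 1
Total = 1 + 1 + 2 + 3 + 3 + 3 + 3 + 2 + 1 = 19

19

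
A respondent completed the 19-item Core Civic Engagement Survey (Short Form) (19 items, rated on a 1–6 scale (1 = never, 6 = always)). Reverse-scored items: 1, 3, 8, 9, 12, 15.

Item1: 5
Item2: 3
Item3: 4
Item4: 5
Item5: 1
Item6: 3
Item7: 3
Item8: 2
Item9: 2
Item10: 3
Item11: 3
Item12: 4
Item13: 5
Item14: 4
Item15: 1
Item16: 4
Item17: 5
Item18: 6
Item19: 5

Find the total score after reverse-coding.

74

Reversing items 1, 3, 8, 9, 12 and 15 with 7 − raw:
Total = (7−5) + 3 + (7−4) + 5 + 1 + 3 + 3 + (7−2) + (7−2) + 3 + 3 + (7−4) + 5 + 4 + (7−1) + 4 + 5 + 6 + 5
      = 2 + 3 + 3 + 5 + 1 + 3 + 3 + 5 + 5 + 3 + 3 + 3 + 5 + 4 + 6 + 4 + 5 + 6 + 5 = 74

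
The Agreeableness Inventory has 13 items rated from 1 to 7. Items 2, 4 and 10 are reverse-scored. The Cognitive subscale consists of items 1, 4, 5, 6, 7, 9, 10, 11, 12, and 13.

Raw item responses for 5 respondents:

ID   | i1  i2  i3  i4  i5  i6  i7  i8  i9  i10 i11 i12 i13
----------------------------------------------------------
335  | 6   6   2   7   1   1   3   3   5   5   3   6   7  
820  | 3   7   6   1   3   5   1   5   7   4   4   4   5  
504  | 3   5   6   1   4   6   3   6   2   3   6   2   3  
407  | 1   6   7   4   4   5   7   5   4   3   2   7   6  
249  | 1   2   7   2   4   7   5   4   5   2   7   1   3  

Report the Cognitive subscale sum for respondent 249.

45

Respondent 249 raw: 1, 2, 7, 2, 4, 7, 5, 4, 5, 2, 7, 1, 3.
Cognitive items: 1, 4, 5, 6, 7, 9, 10, 11, 12, 13.
Reverse-coded (on a 1–7 scale, reversed = 8 − raw):
  item 1: 1
  item 4: 8 − 2 = 6
  item 5: 4
  item 6: 7
  item 7: 5
  item 9: 5
  item 10: 8 − 2 = 6
  item 11: 7
  item 12: 1
  item 13: 3
Sum = 1 + 6 + 4 + 7 + 5 + 5 + 6 + 7 + 1 + 3 = 45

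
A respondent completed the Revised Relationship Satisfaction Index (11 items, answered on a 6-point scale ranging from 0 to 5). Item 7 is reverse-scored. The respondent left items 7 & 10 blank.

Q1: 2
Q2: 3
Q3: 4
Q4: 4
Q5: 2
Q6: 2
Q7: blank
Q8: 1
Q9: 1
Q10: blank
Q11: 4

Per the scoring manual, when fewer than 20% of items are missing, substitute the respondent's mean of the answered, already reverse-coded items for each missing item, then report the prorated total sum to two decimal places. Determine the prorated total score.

Reverse-coded (on a 0–5 scale, reversed = 5 − raw):
Completed scored items (9 of 11): 2, 3, 4, 4, 2, 2, 1, 1, 4; sum = 23.
Person mean = 23 / 9 ≈ 2.5556
Prorated total = (23 / 9) × 11 = 28.11 (to 2 dp)

28.11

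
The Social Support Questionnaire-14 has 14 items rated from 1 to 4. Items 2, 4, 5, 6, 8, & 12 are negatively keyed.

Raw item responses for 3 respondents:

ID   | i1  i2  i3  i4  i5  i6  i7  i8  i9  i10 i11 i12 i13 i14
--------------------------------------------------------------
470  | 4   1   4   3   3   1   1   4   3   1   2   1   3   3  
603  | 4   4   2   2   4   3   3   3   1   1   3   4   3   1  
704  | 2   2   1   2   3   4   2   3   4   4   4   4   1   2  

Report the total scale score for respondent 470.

Respondent 470 raw: 4, 1, 4, 3, 3, 1, 1, 4, 3, 1, 2, 1, 3, 3.
Reverse-coded (on a 1–4 scale, reversed = 5 − raw):
  item 1: 4
  item 2: 5 − 1 = 4
  item 3: 4
  item 4: 5 − 3 = 2
  item 5: 5 − 3 = 2
  item 6: 5 − 1 = 4
  item 7: 1
  item 8: 5 − 4 = 1
  item 9: 3
  item 10: 1
  item 11: 2
  item 12: 5 − 1 = 4
  item 13: 3
  item 14: 3
Sum = 4 + 4 + 4 + 2 + 2 + 4 + 1 + 1 + 3 + 1 + 2 + 4 + 3 + 3 = 38

38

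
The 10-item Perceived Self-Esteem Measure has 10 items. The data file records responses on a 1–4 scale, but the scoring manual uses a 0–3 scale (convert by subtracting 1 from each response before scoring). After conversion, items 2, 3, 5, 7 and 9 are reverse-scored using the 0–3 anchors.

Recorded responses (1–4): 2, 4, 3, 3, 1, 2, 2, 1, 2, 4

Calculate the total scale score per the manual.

Convert to 0–3: 1, 3, 2, 2, 0, 1, 1, 0, 1, 3
Reverse-coded (reverse-coded value = 3 − response):
  item 2: 3 − 3 = 0
  item 3: 3 − 2 = 1
  item 5: 3 − 0 = 3
  item 7: 3 − 1 = 2
  item 9: 3 − 1 = 2
Scored: 1, 0, 1, 2, 3, 1, 2, 0, 2, 3
Total = 15

15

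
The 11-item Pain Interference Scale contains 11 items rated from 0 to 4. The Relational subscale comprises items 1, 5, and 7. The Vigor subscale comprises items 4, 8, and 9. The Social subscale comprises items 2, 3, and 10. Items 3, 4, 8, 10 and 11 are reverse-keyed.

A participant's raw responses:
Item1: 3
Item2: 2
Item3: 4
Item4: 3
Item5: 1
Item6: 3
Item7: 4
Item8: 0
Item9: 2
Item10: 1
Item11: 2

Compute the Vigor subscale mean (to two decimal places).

Vigor items: 4, 8, 9.
Of these, items 4 and 8 are reverse-keyed; on a 0–4 scale, reversed = 4 − raw.
  item 4: 4 − 3 = 1
  item 8: 4 − 0 = 4
  item 9: 2
Sum = 1 + 4 + 2 = 7
Mean = 7 / 3 = 2.33

2.33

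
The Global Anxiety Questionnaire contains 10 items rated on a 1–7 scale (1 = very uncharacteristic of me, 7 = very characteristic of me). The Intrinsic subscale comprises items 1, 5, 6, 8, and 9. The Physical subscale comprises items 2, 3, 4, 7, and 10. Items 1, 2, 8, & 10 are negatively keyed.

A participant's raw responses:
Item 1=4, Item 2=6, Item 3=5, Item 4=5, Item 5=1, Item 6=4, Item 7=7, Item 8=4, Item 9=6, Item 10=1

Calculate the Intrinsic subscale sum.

19

Intrinsic items: 1, 5, 6, 8, 9.
Of these, items 1 & 8 are negatively keyed; on a 1–7 scale, reversed = 8 − raw.
  item 1: 8 − 4 = 4
  item 5: 1
  item 6: 4
  item 8: 8 − 4 = 4
  item 9: 6
Sum = 4 + 1 + 4 + 4 + 6 = 19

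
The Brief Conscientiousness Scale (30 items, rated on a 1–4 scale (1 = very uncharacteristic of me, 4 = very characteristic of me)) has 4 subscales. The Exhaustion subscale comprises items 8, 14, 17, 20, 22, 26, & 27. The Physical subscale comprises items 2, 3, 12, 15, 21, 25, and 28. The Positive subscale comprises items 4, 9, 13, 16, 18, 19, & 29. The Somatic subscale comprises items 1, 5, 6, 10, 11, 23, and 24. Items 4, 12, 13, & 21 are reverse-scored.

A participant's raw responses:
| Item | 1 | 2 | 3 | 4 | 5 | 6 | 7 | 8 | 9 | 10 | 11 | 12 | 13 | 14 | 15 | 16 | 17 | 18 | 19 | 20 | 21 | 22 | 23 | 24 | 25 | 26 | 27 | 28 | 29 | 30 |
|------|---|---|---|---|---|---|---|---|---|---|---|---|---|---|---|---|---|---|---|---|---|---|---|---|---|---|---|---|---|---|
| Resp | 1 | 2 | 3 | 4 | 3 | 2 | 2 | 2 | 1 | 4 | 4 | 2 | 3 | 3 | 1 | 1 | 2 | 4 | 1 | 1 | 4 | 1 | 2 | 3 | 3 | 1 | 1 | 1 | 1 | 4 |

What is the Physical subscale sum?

Physical items: 2, 3, 12, 15, 21, 25, 28.
Of these, items 12 and 21 are reverse-scored; reversed = (1+4) − raw = 5 − raw.
  item 2: 2
  item 3: 3
  item 12: 5 − 2 = 3
  item 15: 1
  item 21: 5 − 4 = 1
  item 25: 3
  item 28: 1
Sum = 2 + 3 + 3 + 1 + 1 + 3 + 1 = 14

14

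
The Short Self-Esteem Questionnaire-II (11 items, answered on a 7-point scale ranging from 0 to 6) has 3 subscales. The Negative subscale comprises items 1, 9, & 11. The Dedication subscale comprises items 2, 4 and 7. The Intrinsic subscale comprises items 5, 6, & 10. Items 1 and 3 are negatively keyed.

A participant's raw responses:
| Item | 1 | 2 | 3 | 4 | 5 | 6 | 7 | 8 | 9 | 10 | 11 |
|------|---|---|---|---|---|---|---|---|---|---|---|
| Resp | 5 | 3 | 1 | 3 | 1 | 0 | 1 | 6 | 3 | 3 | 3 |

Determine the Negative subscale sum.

Negative items: 1, 9, 11.
Of these, item 1 is negatively keyed; reversed = (0+6) − raw = 6 − raw.
  item 1: 6 − 5 = 1
  item 9: 3
  item 11: 3
Sum = 1 + 3 + 3 = 7

7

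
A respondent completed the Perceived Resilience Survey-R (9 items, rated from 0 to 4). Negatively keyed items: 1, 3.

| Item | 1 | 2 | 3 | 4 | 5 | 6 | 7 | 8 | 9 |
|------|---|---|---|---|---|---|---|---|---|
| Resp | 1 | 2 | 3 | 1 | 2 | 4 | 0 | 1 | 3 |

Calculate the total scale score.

Reversing items 1 & 3 with 4 − raw:
Total = (4−1) + 2 + (4−3) + 1 + 2 + 4 + 0 + 1 + 3
      = 3 + 2 + 1 + 1 + 2 + 4 + 0 + 1 + 3 = 17

17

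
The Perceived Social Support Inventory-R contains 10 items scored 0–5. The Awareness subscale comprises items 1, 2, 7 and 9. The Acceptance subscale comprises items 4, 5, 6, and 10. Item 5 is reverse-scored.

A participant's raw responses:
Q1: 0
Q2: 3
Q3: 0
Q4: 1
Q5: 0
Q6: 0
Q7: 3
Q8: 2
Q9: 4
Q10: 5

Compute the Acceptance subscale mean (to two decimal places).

Acceptance items: 4, 5, 6, 10.
Of these, item 5 is reverse-scored; on a 0–5 scale, reversed = 5 − raw.
  item 4: 1
  item 5: 5 − 0 = 5
  item 6: 0
  item 10: 5
Sum = 1 + 5 + 0 + 5 = 11
Mean = 11 / 4 = 2.75

2.75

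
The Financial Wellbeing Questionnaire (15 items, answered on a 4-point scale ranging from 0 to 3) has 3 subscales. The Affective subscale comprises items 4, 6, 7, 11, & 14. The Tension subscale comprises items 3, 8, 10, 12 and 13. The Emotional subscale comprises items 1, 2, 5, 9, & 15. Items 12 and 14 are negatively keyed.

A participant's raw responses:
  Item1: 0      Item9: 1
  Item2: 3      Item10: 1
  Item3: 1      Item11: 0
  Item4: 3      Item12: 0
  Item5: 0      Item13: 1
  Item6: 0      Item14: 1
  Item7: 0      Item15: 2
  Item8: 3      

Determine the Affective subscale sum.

5

Affective items: 4, 6, 7, 11, 14.
Of these, item 14 is negatively keyed; on a 0–3 scale, reversed = 3 − raw.
  item 4: 3
  item 6: 0
  item 7: 0
  item 11: 0
  item 14: 3 − 1 = 2
Sum = 3 + 0 + 0 + 0 + 2 = 5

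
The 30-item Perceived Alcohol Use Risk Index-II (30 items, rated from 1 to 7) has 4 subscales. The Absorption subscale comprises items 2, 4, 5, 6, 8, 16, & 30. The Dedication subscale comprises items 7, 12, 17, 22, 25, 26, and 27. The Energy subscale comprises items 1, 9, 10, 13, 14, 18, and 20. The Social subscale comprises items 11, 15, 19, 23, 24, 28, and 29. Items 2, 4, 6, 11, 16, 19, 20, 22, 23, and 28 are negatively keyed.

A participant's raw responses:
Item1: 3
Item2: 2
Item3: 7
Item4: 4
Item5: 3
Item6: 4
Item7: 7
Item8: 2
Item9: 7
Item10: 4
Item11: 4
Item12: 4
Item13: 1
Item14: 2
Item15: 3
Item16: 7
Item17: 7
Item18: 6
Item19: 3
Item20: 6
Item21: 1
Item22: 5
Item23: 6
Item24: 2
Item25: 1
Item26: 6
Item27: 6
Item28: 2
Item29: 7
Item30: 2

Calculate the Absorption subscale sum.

Absorption items: 2, 4, 5, 6, 8, 16, 30.
Of these, items 2, 4, 6, & 16 are negatively keyed; reversed = (1+7) − raw = 8 − raw.
  item 2: 8 − 2 = 6
  item 4: 8 − 4 = 4
  item 5: 3
  item 6: 8 − 4 = 4
  item 8: 2
  item 16: 8 − 7 = 1
  item 30: 2
Sum = 6 + 4 + 3 + 4 + 2 + 1 + 2 = 22

22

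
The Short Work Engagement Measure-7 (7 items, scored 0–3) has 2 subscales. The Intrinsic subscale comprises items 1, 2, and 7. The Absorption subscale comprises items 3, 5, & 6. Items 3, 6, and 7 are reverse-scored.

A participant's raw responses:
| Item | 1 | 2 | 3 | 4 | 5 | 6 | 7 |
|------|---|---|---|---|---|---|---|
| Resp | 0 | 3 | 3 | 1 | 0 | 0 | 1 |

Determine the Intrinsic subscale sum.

5

Intrinsic items: 1, 2, 7.
Of these, item 7 is reverse-scored; on a 0–3 scale, reversed = 3 − raw.
  item 1: 0
  item 2: 3
  item 7: 3 − 1 = 2
Sum = 0 + 3 + 2 = 5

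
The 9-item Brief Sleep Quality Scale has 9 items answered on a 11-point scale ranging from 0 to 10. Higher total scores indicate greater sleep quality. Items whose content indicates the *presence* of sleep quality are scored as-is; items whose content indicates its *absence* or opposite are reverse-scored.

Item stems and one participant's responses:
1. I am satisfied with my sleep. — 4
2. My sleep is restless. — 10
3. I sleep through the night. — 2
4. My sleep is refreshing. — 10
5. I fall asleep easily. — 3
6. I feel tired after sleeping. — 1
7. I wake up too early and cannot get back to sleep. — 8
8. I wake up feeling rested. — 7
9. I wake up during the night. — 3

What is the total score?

44

Items 2, 6, 7, 9 describe the absence/opposite of sleep quality → reverse-score.
reverse-coded value = 10 − response.
  item 1: 4
  item 2: 10 − 10 = 0
  item 3: 2
  item 4: 10
  item 5: 3
  item 6: 10 − 1 = 9
  item 7: 10 − 8 = 2
  item 8: 7
  item 9: 10 − 3 = 7
Total = 4 + 0 + 2 + 10 + 3 + 9 + 2 + 7 + 7 = 44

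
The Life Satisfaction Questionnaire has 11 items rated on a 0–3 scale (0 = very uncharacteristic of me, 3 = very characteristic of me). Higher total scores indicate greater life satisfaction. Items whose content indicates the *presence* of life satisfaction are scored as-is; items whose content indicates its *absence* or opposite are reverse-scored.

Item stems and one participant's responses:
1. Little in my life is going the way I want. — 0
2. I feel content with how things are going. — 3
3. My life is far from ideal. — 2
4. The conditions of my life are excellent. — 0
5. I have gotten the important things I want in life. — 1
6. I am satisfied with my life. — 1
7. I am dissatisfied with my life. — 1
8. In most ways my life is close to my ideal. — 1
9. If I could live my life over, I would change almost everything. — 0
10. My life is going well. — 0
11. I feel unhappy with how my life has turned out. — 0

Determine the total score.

18

Items 1, 3, 7, 9, 11 describe the absence/opposite of life satisfaction → reverse-score.
reversed = (0+3) − raw = 3 − raw.
  item 1: 3 − 0 = 3
  item 2: 3
  item 3: 3 − 2 = 1
  item 4: 0
  item 5: 1
  item 6: 1
  item 7: 3 − 1 = 2
  item 8: 1
  item 9: 3 − 0 = 3
  item 10: 0
  item 11: 3 − 0 = 3
Total = 3 + 3 + 1 + 0 + 1 + 1 + 2 + 1 + 3 + 0 + 3 = 18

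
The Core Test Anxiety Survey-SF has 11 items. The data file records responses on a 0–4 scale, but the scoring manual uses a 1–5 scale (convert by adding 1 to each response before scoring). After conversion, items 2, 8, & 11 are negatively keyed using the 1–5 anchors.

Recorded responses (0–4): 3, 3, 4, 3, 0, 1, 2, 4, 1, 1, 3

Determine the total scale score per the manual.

Convert to 1–5: 4, 4, 5, 4, 1, 2, 3, 5, 2, 2, 4
Reverse-coded (on a 1–5 scale, reversed = 6 − raw):
  item 2: 6 − 4 = 2
  item 8: 6 − 5 = 1
  item 11: 6 − 4 = 2
Scored: 4, 2, 5, 4, 1, 2, 3, 1, 2, 2, 2
Total = 28

28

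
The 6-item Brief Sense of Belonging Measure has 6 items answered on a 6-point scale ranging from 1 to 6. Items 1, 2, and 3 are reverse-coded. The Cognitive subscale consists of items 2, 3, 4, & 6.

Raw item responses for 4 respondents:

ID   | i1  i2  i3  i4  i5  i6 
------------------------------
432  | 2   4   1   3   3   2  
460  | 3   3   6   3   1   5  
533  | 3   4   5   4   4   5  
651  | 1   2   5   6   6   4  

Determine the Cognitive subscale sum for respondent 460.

13

Respondent 460 raw: 3, 3, 6, 3, 1, 5.
Cognitive items: 2, 3, 4, 6.
Reverse-coded (reverse-coded value = 7 − response):
  item 2: 7 − 3 = 4
  item 3: 7 − 6 = 1
  item 4: 3
  item 6: 5
Sum = 4 + 1 + 3 + 5 = 13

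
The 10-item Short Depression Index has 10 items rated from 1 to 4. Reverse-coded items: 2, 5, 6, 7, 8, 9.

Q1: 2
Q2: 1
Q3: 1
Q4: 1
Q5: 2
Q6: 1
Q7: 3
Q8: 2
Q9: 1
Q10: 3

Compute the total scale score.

Reversing items 2, 5, 6, 7, 8, & 9 with 5 − raw:
Total = 2 + (5−1) + 1 + 1 + (5−2) + (5−1) + (5−3) + (5−2) + (5−1) + 3
      = 2 + 4 + 1 + 1 + 3 + 4 + 2 + 3 + 4 + 3 = 27

27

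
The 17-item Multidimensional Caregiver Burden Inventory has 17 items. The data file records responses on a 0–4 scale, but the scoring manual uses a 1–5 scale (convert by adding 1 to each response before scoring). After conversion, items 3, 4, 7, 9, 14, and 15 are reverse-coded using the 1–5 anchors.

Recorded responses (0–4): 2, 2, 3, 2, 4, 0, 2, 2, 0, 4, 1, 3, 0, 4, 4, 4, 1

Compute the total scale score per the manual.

49

Convert to 1–5: 3, 3, 4, 3, 5, 1, 3, 3, 1, 5, 2, 4, 1, 5, 5, 5, 2
Reverse-coded (reversed = (1+5) − raw = 6 − raw):
  item 3: 6 − 4 = 2
  item 4: 6 − 3 = 3
  item 7: 6 − 3 = 3
  item 9: 6 − 1 = 5
  item 14: 6 − 5 = 1
  item 15: 6 − 5 = 1
Scored: 3, 3, 2, 3, 5, 1, 3, 3, 5, 5, 2, 4, 1, 1, 1, 5, 2
Total = 49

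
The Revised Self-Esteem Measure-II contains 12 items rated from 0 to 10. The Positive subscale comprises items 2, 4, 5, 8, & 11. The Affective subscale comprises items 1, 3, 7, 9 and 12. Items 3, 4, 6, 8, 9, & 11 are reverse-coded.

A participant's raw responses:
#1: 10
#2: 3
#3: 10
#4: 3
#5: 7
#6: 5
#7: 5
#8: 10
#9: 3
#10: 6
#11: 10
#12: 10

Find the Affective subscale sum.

Affective items: 1, 3, 7, 9, 12.
Of these, items 3 & 9 are reverse-coded; on a 0–10 scale, reversed = 10 − raw.
  item 1: 10
  item 3: 10 − 10 = 0
  item 7: 5
  item 9: 10 − 3 = 7
  item 12: 10
Sum = 10 + 0 + 5 + 7 + 10 = 32

32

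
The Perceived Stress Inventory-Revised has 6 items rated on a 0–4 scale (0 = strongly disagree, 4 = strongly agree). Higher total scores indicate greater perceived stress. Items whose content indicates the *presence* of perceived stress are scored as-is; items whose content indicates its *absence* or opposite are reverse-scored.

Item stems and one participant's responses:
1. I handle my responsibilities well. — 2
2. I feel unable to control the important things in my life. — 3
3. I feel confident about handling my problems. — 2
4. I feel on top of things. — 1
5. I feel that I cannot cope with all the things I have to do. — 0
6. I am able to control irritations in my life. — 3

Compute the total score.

11

Items 1, 3, 4, 6 describe the absence/opposite of perceived stress → reverse-score.
reversed = (0+4) − raw = 4 − raw.
  item 1: 4 − 2 = 2
  item 2: 3
  item 3: 4 − 2 = 2
  item 4: 4 − 1 = 3
  item 5: 0
  item 6: 4 − 3 = 1
Total = 2 + 3 + 2 + 3 + 0 + 1 = 11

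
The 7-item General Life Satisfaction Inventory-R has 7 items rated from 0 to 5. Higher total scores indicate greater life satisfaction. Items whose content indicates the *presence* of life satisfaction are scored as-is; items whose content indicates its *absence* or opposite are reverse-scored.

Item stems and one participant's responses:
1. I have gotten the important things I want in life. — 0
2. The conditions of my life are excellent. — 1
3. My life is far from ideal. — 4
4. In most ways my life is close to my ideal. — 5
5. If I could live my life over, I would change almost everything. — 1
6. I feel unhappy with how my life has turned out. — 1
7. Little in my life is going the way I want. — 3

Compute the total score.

17

Items 3, 5, 6, 7 describe the absence/opposite of life satisfaction → reverse-score.
reversed = (0+5) − raw = 5 − raw.
  item 1: 0
  item 2: 1
  item 3: 5 − 4 = 1
  item 4: 5
  item 5: 5 − 1 = 4
  item 6: 5 − 1 = 4
  item 7: 5 − 3 = 2
Total = 0 + 1 + 1 + 5 + 4 + 4 + 2 = 17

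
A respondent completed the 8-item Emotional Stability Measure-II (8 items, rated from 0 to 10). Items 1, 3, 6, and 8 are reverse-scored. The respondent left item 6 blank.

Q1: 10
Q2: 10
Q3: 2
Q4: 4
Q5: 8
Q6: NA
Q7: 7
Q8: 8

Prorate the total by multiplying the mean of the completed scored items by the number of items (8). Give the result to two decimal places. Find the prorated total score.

Reverse-coded (reverse-coded value = 10 − response):
  item 1: 10 − 10 = 0
  item 3: 10 − 2 = 8
  item 8: 10 − 8 = 2
Completed scored items (7 of 8): 0, 10, 8, 4, 8, 7, 2; sum = 39.
Person mean = 39 / 7 ≈ 5.5714
Prorated total = (39 / 7) × 8 = 44.57 (to 2 dp)

44.57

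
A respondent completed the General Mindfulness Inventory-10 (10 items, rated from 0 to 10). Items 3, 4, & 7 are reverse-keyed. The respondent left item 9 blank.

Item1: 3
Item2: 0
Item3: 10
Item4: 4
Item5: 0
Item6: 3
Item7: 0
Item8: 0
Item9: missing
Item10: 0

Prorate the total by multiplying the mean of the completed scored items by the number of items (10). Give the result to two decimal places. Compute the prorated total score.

Reverse-coded (on a 0–10 scale, reversed = 10 − raw):
  item 3: 10 − 10 = 0
  item 4: 10 − 4 = 6
  item 7: 10 − 0 = 10
Completed scored items (9 of 10): 3, 0, 0, 6, 0, 3, 10, 0, 0; sum = 22.
Person mean = 22 / 9 ≈ 2.4444
Prorated total = (22 / 9) × 10 = 24.44 (to 2 dp)

24.44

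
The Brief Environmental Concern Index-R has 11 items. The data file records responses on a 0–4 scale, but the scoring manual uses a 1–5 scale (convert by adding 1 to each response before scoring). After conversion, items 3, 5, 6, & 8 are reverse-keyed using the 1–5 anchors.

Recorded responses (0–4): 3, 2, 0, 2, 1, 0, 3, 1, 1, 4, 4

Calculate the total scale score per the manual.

44

Convert to 1–5: 4, 3, 1, 3, 2, 1, 4, 2, 2, 5, 5
Reverse-coded (reverse-coded value = 6 − response):
  item 3: 6 − 1 = 5
  item 5: 6 − 2 = 4
  item 6: 6 − 1 = 5
  item 8: 6 − 2 = 4
Scored: 4, 3, 5, 3, 4, 5, 4, 4, 2, 5, 5
Total = 44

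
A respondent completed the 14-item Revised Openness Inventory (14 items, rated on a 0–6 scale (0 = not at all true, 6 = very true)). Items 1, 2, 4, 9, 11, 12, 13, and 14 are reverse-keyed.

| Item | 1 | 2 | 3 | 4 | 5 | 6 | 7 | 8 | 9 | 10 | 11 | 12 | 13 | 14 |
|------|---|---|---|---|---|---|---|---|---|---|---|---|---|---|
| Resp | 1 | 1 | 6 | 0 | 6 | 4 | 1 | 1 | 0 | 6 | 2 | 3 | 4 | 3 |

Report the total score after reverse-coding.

Reversing items 1, 2, 4, 9, 11, 12, 13 and 14 with 6 − raw:
Total = (6−1) + (6−1) + 6 + (6−0) + 6 + 4 + 1 + 1 + (6−0) + 6 + (6−2) + (6−3) + (6−4) + (6−3)
      = 5 + 5 + 6 + 6 + 6 + 4 + 1 + 1 + 6 + 6 + 4 + 3 + 2 + 3 = 58

58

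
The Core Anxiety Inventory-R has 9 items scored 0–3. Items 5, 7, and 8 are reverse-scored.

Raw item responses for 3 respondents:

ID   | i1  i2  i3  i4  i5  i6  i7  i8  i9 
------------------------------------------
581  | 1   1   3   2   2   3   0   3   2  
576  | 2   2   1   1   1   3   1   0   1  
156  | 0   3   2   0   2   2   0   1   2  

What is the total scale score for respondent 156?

Respondent 156 raw: 0, 3, 2, 0, 2, 2, 0, 1, 2.
Reverse-coded (reversed = (0+3) − raw = 3 − raw):
  item 1: 0
  item 2: 3
  item 3: 2
  item 4: 0
  item 5: 3 − 2 = 1
  item 6: 2
  item 7: 3 − 0 = 3
  item 8: 3 − 1 = 2
  item 9: 2
Sum = 0 + 3 + 2 + 0 + 1 + 2 + 3 + 2 + 2 = 15

15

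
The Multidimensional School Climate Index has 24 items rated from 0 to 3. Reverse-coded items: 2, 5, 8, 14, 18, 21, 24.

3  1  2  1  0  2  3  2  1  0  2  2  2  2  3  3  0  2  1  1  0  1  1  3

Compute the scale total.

Reversing items 2, 5, 8, 14, 18, 21, & 24 with 3 − raw:
Total = 3 + (3−1) + 2 + 1 + (3−0) + 2 + 3 + (3−2) + 1 + 0 + 2 + 2 + 2 + (3−2) + 3 + 3 + 0 + (3−2) + 1 + 1 + (3−0) + 1 + 1 + (3−3)
      = 3 + 2 + 2 + 1 + 3 + 2 + 3 + 1 + 1 + 0 + 2 + 2 + 2 + 1 + 3 + 3 + 0 + 1 + 1 + 1 + 3 + 1 + 1 + 0 = 39

39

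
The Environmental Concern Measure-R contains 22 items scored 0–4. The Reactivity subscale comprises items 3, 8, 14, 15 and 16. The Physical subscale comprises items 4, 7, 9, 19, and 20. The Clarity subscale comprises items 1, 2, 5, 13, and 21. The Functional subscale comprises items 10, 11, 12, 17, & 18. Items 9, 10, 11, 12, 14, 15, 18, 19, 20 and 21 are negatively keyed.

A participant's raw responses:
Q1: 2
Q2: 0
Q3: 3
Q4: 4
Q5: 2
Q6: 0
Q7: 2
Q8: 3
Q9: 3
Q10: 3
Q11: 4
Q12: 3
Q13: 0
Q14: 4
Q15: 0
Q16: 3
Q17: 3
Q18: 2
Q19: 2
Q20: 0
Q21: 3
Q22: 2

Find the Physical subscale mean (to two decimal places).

2.60

Physical items: 4, 7, 9, 19, 20.
Of these, items 9, 19 and 20 are negatively keyed; reversed = (0+4) − raw = 4 − raw.
  item 4: 4
  item 7: 2
  item 9: 4 − 3 = 1
  item 19: 4 − 2 = 2
  item 20: 4 − 0 = 4
Sum = 4 + 2 + 1 + 2 + 4 = 13
Mean = 13 / 5 = 2.60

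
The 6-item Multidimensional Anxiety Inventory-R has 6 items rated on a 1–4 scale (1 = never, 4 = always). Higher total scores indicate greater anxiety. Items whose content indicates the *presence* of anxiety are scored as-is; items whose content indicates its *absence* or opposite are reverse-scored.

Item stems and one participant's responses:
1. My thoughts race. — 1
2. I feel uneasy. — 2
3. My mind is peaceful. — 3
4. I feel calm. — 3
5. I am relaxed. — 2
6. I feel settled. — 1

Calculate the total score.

14

Items 3, 4, 5, 6 describe the absence/opposite of anxiety → reverse-score.
on a 1–4 scale, reversed = 5 − raw.
  item 1: 1
  item 2: 2
  item 3: 5 − 3 = 2
  item 4: 5 − 3 = 2
  item 5: 5 − 2 = 3
  item 6: 5 − 1 = 4
Total = 1 + 2 + 2 + 2 + 3 + 4 = 14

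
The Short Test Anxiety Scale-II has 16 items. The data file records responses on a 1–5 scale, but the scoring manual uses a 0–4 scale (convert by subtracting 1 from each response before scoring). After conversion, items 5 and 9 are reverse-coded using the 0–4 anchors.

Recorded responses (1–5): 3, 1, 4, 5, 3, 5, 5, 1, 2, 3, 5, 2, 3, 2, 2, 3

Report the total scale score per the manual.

35

Convert to 0–4: 2, 0, 3, 4, 2, 4, 4, 0, 1, 2, 4, 1, 2, 1, 1, 2
Reverse-coded (reversed = (0+4) − raw = 4 − raw):
  item 5: 4 − 2 = 2
  item 9: 4 − 1 = 3
Scored: 2, 0, 3, 4, 2, 4, 4, 0, 3, 2, 4, 1, 2, 1, 1, 2
Total = 35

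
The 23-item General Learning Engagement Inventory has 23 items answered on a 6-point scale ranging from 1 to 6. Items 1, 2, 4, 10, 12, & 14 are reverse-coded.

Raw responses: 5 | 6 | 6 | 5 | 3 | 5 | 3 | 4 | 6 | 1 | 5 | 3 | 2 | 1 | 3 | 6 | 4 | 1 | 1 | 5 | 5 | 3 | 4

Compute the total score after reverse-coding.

87

Reverse-coded items (reverse-coded value = 7 − response):
  item 1: 7 − 5 = 2
  item 2: 7 − 6 = 1
  item 4: 7 − 5 = 2
  item 10: 7 − 1 = 6
  item 12: 7 − 3 = 4
  item 14: 7 − 1 = 6
Scored responses: 2, 1, 6, 2, 3, 5, 3, 4, 6, 6, 5, 4, 2, 6, 3, 6, 4, 1, 1, 5, 5, 3, 4
Total = 2 + 1 + 6 + 2 + 3 + 5 + 3 + 4 + 6 + 6 + 5 + 4 + 2 + 6 + 3 + 6 + 4 + 1 + 1 + 5 + 5 + 3 + 4 = 87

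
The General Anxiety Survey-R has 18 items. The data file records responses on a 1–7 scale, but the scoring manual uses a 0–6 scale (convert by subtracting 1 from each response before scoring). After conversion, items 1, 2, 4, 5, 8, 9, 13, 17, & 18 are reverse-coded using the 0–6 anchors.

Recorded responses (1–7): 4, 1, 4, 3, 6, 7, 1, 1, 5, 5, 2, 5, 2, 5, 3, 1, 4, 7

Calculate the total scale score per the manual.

54

Convert to 0–6: 3, 0, 3, 2, 5, 6, 0, 0, 4, 4, 1, 4, 1, 4, 2, 0, 3, 6
Reverse-coded (reverse-coded value = 6 − response):
  item 1: 6 − 3 = 3
  item 2: 6 − 0 = 6
  item 4: 6 − 2 = 4
  item 5: 6 − 5 = 1
  item 8: 6 − 0 = 6
  item 9: 6 − 4 = 2
  item 13: 6 − 1 = 5
  item 17: 6 − 3 = 3
  item 18: 6 − 6 = 0
Scored: 3, 6, 3, 4, 1, 6, 0, 6, 2, 4, 1, 4, 5, 4, 2, 0, 3, 0
Total = 54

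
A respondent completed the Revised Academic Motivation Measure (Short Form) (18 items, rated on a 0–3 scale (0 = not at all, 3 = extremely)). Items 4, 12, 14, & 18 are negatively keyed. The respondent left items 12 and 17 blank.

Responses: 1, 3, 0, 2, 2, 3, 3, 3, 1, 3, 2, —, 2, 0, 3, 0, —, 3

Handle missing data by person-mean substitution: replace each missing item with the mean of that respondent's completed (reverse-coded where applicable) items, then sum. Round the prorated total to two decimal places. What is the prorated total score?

Reverse-coded (on a 0–3 scale, reversed = 3 − raw):
  item 4: 3 − 2 = 1
  item 14: 3 − 0 = 3
  item 18: 3 − 3 = 0
Completed scored items (16 of 18): 1, 3, 0, 1, 2, 3, 3, 3, 1, 3, 2, 2, 3, 3, 0, 0; sum = 30.
Person mean = 30 / 16 ≈ 1.8750
Prorated total = (30 / 16) × 18 = 33.75 (to 2 dp)

33.75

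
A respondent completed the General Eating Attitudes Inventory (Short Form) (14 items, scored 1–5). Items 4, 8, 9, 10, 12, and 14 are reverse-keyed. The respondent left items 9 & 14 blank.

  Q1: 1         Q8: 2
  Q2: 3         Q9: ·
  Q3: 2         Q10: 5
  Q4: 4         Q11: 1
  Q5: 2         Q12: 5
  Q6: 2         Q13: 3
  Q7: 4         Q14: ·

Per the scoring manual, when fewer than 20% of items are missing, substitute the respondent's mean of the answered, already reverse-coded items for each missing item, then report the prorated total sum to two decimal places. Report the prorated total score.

30.33

Reverse-coded (on a 1–5 scale, reversed = 6 − raw):
  item 4: 6 − 4 = 2
  item 8: 6 − 2 = 4
  item 10: 6 − 5 = 1
  item 12: 6 − 5 = 1
Completed scored items (12 of 14): 1, 3, 2, 2, 2, 2, 4, 4, 1, 1, 1, 3; sum = 26.
Person mean = 26 / 12 ≈ 2.1667
Prorated total = (26 / 12) × 14 = 30.33 (to 2 dp)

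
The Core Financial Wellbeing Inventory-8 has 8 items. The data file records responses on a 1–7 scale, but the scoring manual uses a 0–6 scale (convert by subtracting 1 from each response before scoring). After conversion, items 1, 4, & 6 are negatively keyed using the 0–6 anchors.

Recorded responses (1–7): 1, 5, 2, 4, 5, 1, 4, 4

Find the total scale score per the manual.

30

Convert to 0–6: 0, 4, 1, 3, 4, 0, 3, 3
Reverse-coded (on a 0–6 scale, reversed = 6 − raw):
  item 1: 6 − 0 = 6
  item 4: 6 − 3 = 3
  item 6: 6 − 0 = 6
Scored: 6, 4, 1, 3, 4, 6, 3, 3
Total = 30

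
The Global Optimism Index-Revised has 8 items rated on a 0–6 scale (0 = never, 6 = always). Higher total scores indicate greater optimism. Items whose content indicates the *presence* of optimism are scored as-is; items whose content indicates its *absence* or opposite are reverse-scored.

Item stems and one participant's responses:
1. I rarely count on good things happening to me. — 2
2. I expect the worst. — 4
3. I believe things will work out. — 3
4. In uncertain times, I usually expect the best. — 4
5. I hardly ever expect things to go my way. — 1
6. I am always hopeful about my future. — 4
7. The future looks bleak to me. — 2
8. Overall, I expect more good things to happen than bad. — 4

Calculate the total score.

Items 1, 2, 5, 7 describe the absence/opposite of optimism → reverse-score.
reverse-coded value = 6 − response.
  item 1: 6 − 2 = 4
  item 2: 6 − 4 = 2
  item 3: 3
  item 4: 4
  item 5: 6 − 1 = 5
  item 6: 4
  item 7: 6 − 2 = 4
  item 8: 4
Total = 4 + 2 + 3 + 4 + 5 + 4 + 4 + 4 = 30

30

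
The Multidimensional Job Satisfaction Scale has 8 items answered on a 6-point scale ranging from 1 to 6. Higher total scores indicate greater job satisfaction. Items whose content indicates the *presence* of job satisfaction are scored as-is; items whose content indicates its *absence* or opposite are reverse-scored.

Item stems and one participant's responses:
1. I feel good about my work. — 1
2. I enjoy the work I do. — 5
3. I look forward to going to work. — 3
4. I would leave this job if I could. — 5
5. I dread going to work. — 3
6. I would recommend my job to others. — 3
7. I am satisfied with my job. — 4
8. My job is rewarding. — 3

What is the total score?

25

Items 4, 5 describe the absence/opposite of job satisfaction → reverse-score.
reverse-coded value = 7 − response.
  item 1: 1
  item 2: 5
  item 3: 3
  item 4: 7 − 5 = 2
  item 5: 7 − 3 = 4
  item 6: 3
  item 7: 4
  item 8: 3
Total = 1 + 5 + 3 + 2 + 4 + 3 + 4 + 3 = 25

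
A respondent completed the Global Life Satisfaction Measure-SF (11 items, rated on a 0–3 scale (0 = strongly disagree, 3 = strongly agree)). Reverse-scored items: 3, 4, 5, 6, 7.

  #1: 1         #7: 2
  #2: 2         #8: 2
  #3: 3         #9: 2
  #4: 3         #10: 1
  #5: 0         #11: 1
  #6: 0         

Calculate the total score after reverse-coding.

Apply reverse scoring (reverse-coded value = 3 − response):
  item 3: 3 − 3 = 0
  item 4: 3 − 3 = 0
  item 5: 3 − 0 = 3
  item 6: 3 − 0 = 3
  item 7: 3 − 2 = 1
Scored responses: 1, 2, 0, 0, 3, 3, 1, 2, 2, 1, 1
Total = 1 + 2 + 0 + 0 + 3 + 3 + 1 + 2 + 2 + 1 + 1 = 16

16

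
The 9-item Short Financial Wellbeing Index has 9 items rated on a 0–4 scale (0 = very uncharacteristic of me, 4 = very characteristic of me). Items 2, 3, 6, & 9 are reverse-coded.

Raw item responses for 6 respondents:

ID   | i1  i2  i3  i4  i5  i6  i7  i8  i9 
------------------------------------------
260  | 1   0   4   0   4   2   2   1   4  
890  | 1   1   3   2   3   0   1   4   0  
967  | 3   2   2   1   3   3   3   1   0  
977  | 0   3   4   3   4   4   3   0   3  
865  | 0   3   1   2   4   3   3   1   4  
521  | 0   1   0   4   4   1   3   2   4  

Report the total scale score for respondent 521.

23

Respondent 521 raw: 0, 1, 0, 4, 4, 1, 3, 2, 4.
Reverse-coded (on a 0–4 scale, reversed = 4 − raw):
  item 1: 0
  item 2: 4 − 1 = 3
  item 3: 4 − 0 = 4
  item 4: 4
  item 5: 4
  item 6: 4 − 1 = 3
  item 7: 3
  item 8: 2
  item 9: 4 − 4 = 0
Sum = 0 + 3 + 4 + 4 + 4 + 3 + 3 + 2 + 0 = 23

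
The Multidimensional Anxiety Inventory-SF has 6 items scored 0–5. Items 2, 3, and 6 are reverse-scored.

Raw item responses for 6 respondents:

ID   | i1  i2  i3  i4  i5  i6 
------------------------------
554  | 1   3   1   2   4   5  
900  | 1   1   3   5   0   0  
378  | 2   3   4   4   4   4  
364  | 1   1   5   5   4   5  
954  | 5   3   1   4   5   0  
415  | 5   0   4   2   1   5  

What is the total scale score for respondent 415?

Respondent 415 raw: 5, 0, 4, 2, 1, 5.
Reverse-coded (reverse-coded value = 5 − response):
  item 1: 5
  item 2: 5 − 0 = 5
  item 3: 5 − 4 = 1
  item 4: 2
  item 5: 1
  item 6: 5 − 5 = 0
Sum = 5 + 5 + 1 + 2 + 1 + 0 = 14

14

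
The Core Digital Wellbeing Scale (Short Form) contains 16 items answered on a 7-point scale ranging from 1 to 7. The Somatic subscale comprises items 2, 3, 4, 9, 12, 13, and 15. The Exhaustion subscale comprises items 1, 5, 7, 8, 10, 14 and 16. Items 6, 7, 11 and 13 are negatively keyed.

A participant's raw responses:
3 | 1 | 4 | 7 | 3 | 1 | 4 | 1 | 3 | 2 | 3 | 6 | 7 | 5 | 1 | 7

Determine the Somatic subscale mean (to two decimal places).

3.29

Somatic items: 2, 3, 4, 9, 12, 13, 15.
Of these, item 13 is negatively keyed; reverse-coded value = 8 − response.
  item 2: 1
  item 3: 4
  item 4: 7
  item 9: 3
  item 12: 6
  item 13: 8 − 7 = 1
  item 15: 1
Sum = 1 + 4 + 7 + 3 + 6 + 1 + 1 = 23
Mean = 23 / 7 = 3.29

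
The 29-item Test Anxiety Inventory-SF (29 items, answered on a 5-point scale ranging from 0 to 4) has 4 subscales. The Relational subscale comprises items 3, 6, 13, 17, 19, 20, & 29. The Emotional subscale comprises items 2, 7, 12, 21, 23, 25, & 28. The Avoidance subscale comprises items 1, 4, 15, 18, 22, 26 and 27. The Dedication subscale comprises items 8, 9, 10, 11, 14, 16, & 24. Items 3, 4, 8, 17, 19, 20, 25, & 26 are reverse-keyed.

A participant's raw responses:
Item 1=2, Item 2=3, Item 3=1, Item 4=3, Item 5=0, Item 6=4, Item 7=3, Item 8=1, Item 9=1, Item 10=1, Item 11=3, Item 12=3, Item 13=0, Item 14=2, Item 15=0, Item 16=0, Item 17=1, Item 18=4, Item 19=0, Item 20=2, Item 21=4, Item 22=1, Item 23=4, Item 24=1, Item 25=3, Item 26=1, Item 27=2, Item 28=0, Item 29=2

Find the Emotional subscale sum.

18

Emotional items: 2, 7, 12, 21, 23, 25, 28.
Of these, item 25 is reverse-keyed; reverse-coded value = 4 − response.
  item 2: 3
  item 7: 3
  item 12: 3
  item 21: 4
  item 23: 4
  item 25: 4 − 3 = 1
  item 28: 0
Sum = 3 + 3 + 3 + 4 + 4 + 1 + 0 = 18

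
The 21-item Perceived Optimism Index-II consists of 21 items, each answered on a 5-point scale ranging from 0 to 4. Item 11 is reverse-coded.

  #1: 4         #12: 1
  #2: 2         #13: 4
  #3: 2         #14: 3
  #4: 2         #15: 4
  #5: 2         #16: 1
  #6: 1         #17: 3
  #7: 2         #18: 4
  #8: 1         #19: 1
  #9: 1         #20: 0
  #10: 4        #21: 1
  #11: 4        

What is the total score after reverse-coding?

Reverse-coded items use 4 − raw:
  item 11: 4 − 4 = 0
Scored responses: 4, 2, 2, 2, 2, 1, 2, 1, 1, 4, 0, 1, 4, 3, 4, 1, 3, 4, 1, 0, 1
Total = 4 + 2 + 2 + 2 + 2 + 1 + 2 + 1 + 1 + 4 + 0 + 1 + 4 + 3 + 4 + 1 + 3 + 4 + 1 + 0 + 1 = 43

43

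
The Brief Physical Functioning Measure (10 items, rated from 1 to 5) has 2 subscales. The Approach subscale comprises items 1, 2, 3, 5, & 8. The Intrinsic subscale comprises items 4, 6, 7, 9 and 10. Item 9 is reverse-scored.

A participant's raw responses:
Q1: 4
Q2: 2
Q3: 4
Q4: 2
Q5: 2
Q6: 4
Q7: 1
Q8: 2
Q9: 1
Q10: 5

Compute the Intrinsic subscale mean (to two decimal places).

Intrinsic items: 4, 6, 7, 9, 10.
Of these, item 9 is reverse-scored; reversed = (1+5) − raw = 6 − raw.
  item 4: 2
  item 6: 4
  item 7: 1
  item 9: 6 − 1 = 5
  item 10: 5
Sum = 2 + 4 + 1 + 5 + 5 = 17
Mean = 17 / 5 = 3.40

3.40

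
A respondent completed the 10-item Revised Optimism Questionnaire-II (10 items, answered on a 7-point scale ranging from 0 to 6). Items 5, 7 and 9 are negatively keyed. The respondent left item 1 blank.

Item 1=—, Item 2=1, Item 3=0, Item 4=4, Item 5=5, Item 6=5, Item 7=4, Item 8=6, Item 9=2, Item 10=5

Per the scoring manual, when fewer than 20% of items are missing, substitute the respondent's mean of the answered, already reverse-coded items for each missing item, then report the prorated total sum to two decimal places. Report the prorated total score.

Reverse-coded (on a 0–6 scale, reversed = 6 − raw):
  item 5: 6 − 5 = 1
  item 7: 6 − 4 = 2
  item 9: 6 − 2 = 4
Completed scored items (9 of 10): 1, 0, 4, 1, 5, 2, 6, 4, 5; sum = 28.
Person mean = 28 / 9 ≈ 3.1111
Prorated total = (28 / 9) × 10 = 31.11 (to 2 dp)

31.11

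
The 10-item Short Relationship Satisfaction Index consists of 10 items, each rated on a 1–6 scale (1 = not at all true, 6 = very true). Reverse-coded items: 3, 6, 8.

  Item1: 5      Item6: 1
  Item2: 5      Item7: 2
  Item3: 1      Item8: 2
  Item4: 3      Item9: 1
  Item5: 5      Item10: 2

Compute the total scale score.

Reversing items 3, 6 and 8 with 7 − raw:
Total = 5 + 5 + (7−1) + 3 + 5 + (7−1) + 2 + (7−2) + 1 + 2
      = 5 + 5 + 6 + 3 + 5 + 6 + 2 + 5 + 1 + 2 = 40

40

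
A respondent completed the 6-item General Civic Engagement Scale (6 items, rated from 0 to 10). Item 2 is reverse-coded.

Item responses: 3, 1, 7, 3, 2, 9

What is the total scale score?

33

Reversing item 2 with 10 − raw:
Total = 3 + (10−1) + 7 + 3 + 2 + 9
      = 3 + 9 + 7 + 3 + 2 + 9 = 33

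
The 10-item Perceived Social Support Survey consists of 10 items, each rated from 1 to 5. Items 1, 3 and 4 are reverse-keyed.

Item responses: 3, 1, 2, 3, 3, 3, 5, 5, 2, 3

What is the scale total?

Raw sum = 30. Reverse-keyed items: 1, 3, 4; their raw sum = 8.
Each reversal replaces raw with 6 − raw, changing the total by 6 − 2·raw per item.
Total = 30 + 3·6 − 2·8 = 30 + 18 − 16 = 32

32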